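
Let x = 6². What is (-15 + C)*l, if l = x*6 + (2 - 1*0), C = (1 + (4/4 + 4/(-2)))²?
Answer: -3270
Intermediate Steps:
x = 36
C = 0 (C = (1 + (4*(¼) + 4*(-½)))² = (1 + (1 - 2))² = (1 - 1)² = 0² = 0)
l = 218 (l = 36*6 + (2 - 1*0) = 216 + (2 + 0) = 216 + 2 = 218)
(-15 + C)*l = (-15 + 0)*218 = -15*218 = -3270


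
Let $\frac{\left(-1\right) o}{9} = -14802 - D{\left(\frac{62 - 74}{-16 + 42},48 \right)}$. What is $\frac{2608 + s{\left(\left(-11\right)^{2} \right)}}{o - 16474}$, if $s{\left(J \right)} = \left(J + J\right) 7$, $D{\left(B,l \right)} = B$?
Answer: $\frac{27963}{758809} \approx 0.036851$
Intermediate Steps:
$o = \frac{1731780}{13}$ ($o = - 9 \left(-14802 - \frac{62 - 74}{-16 + 42}\right) = - 9 \left(-14802 - - \frac{12}{26}\right) = - 9 \left(-14802 - \left(-12\right) \frac{1}{26}\right) = - 9 \left(-14802 - - \frac{6}{13}\right) = - 9 \left(-14802 + \frac{6}{13}\right) = \left(-9\right) \left(- \frac{192420}{13}\right) = \frac{1731780}{13} \approx 1.3321 \cdot 10^{5}$)
$s{\left(J \right)} = 14 J$ ($s{\left(J \right)} = 2 J 7 = 14 J$)
$\frac{2608 + s{\left(\left(-11\right)^{2} \right)}}{o - 16474} = \frac{2608 + 14 \left(-11\right)^{2}}{\frac{1731780}{13} - 16474} = \frac{2608 + 14 \cdot 121}{\frac{1517618}{13}} = \left(2608 + 1694\right) \frac{13}{1517618} = 4302 \cdot \frac{13}{1517618} = \frac{27963}{758809}$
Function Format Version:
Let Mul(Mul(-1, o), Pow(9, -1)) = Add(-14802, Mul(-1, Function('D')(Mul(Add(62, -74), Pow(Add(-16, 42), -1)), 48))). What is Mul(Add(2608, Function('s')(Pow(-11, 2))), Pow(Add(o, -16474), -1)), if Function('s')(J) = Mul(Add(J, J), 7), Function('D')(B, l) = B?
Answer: Rational(27963, 758809) ≈ 0.036851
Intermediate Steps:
o = Rational(1731780, 13) (o = Mul(-9, Add(-14802, Mul(-1, Mul(Add(62, -74), Pow(Add(-16, 42), -1))))) = Mul(-9, Add(-14802, Mul(-1, Mul(-12, Pow(26, -1))))) = Mul(-9, Add(-14802, Mul(-1, Mul(-12, Rational(1, 26))))) = Mul(-9, Add(-14802, Mul(-1, Rational(-6, 13)))) = Mul(-9, Add(-14802, Rational(6, 13))) = Mul(-9, Rational(-192420, 13)) = Rational(1731780, 13) ≈ 1.3321e+5)
Function('s')(J) = Mul(14, J) (Function('s')(J) = Mul(Mul(2, J), 7) = Mul(14, J))
Mul(Add(2608, Function('s')(Pow(-11, 2))), Pow(Add(o, -16474), -1)) = Mul(Add(2608, Mul(14, Pow(-11, 2))), Pow(Add(Rational(1731780, 13), -16474), -1)) = Mul(Add(2608, Mul(14, 121)), Pow(Rational(1517618, 13), -1)) = Mul(Add(2608, 1694), Rational(13, 1517618)) = Mul(4302, Rational(13, 1517618)) = Rational(27963, 758809)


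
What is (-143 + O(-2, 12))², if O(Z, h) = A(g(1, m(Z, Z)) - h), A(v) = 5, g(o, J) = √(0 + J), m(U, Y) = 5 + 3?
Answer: 19044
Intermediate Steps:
m(U, Y) = 8
g(o, J) = √J
O(Z, h) = 5
(-143 + O(-2, 12))² = (-143 + 5)² = (-138)² = 19044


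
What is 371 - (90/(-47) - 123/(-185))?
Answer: 3236714/8695 ≈ 372.25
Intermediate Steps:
371 - (90/(-47) - 123/(-185)) = 371 - (90*(-1/47) - 123*(-1/185)) = 371 - (-90/47 + 123/185) = 371 - 1*(-10869/8695) = 371 + 10869/8695 = 3236714/8695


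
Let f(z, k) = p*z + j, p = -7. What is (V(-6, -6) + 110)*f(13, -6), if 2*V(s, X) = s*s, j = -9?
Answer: -12800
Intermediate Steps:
V(s, X) = s²/2 (V(s, X) = (s*s)/2 = s²/2)
f(z, k) = -9 - 7*z (f(z, k) = -7*z - 9 = -9 - 7*z)
(V(-6, -6) + 110)*f(13, -6) = ((½)*(-6)² + 110)*(-9 - 7*13) = ((½)*36 + 110)*(-9 - 91) = (18 + 110)*(-100) = 128*(-100) = -12800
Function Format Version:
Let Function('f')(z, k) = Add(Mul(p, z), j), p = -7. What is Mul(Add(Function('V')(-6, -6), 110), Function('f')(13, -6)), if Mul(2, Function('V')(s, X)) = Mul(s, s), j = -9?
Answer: -12800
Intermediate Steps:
Function('V')(s, X) = Mul(Rational(1, 2), Pow(s, 2)) (Function('V')(s, X) = Mul(Rational(1, 2), Mul(s, s)) = Mul(Rational(1, 2), Pow(s, 2)))
Function('f')(z, k) = Add(-9, Mul(-7, z)) (Function('f')(z, k) = Add(Mul(-7, z), -9) = Add(-9, Mul(-7, z)))
Mul(Add(Function('V')(-6, -6), 110), Function('f')(13, -6)) = Mul(Add(Mul(Rational(1, 2), Pow(-6, 2)), 110), Add(-9, Mul(-7, 13))) = Mul(Add(Mul(Rational(1, 2), 36), 110), Add(-9, -91)) = Mul(Add(18, 110), -100) = Mul(128, -100) = -12800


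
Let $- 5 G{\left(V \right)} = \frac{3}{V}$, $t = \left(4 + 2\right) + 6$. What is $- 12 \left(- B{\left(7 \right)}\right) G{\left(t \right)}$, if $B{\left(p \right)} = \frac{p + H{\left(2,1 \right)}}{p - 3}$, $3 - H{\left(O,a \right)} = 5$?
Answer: $- \frac{3}{4} \approx -0.75$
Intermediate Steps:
$t = 12$ ($t = 6 + 6 = 12$)
$G{\left(V \right)} = - \frac{3}{5 V}$ ($G{\left(V \right)} = - \frac{3 \frac{1}{V}}{5} = - \frac{3}{5 V}$)
$H{\left(O,a \right)} = -2$ ($H{\left(O,a \right)} = 3 - 5 = -2$)
$B{\left(p \right)} = \frac{-2 + p}{-3 + p}$ ($B{\left(p \right)} = \frac{p - 2}{p - 3} = \frac{-2 + p}{-3 + p}$)
$- 12 \left(- B{\left(7 \right)}\right) G{\left(t \right)} = - 12 \left(- \frac{-2 + 7}{-3 + 7}\right) \left(- \frac{3}{5 \cdot 12}\right) = - 12 \left(- \frac{5}{4}\right) \left(\left(- \frac{3}{5}\right) \frac{1}{12}\right) = - 12 \left(- \frac{5}{4}\right) \left(- \frac{1}{20}\right) = - 12 \left(\left(-1\right) \frac{5}{4}\right) \left(- \frac{1}{20}\right) = \left(-12\right) \left(- \frac{5}{4}\right) \left(- \frac{1}{20}\right) = 15 \left(- \frac{1}{20}\right) = - \frac{3}{4}$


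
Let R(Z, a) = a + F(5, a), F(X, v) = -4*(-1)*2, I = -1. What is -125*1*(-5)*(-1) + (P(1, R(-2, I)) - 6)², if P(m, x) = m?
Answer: -600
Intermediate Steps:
F(X, v) = 8 (F(X, v) = 4*2 = 8)
R(Z, a) = 8 + a (R(Z, a) = a + 8 = 8 + a)
-125*1*(-5)*(-1) + (P(1, R(-2, I)) - 6)² = -125*1*(-5)*(-1) + (1 - 6)² = -(-625)*(-1) + (-5)² = -125*5 + 25 = -625 + 25 = -600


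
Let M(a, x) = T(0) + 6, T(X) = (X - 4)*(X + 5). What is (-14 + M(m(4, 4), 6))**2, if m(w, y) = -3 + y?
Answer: 784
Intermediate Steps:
T(X) = (-4 + X)*(5 + X)
M(a, x) = -14 (M(a, x) = (-20 + 0 + 0**2) + 6 = (-20 + 0 + 0) + 6 = -20 + 6 = -14)
(-14 + M(m(4, 4), 6))**2 = (-14 - 14)**2 = (-28)**2 = 784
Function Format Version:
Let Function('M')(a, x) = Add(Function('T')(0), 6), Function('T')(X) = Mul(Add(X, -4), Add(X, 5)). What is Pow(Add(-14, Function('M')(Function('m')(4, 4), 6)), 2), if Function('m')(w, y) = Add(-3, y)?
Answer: 784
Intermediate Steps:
Function('T')(X) = Mul(Add(-4, X), Add(5, X))
Function('M')(a, x) = -14 (Function('M')(a, x) = Add(Add(-20, 0, Pow(0, 2)), 6) = Add(Add(-20, 0, 0), 6) = Add(-20, 6) = -14)
Pow(Add(-14, Function('M')(Function('m')(4, 4), 6)), 2) = Pow(Add(-14, -14), 2) = Pow(-28, 2) = 784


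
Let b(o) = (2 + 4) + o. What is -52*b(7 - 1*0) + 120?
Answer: -556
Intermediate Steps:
b(o) = 6 + o
-52*b(7 - 1*0) + 120 = -52*(6 + (7 - 1*0)) + 120 = -52*(6 + (7 + 0)) + 120 = -52*(6 + 7) + 120 = -52*13 + 120 = -676 + 120 = -556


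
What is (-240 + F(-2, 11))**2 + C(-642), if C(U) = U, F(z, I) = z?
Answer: 57922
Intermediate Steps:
(-240 + F(-2, 11))**2 + C(-642) = (-240 - 2)**2 - 642 = (-242)**2 - 642 = 58564 - 642 = 57922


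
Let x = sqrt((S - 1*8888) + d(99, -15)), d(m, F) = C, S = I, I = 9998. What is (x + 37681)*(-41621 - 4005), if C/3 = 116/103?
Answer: -1719233306 - 136878*sqrt(1312426)/103 ≈ -1.7208e+9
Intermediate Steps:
C = 348/103 (C = 3*(116/103) = 348/103 ≈ 3.3786)
S = 9998
d(m, F) = 348/103
x = 3*sqrt(1312426)/103 (x = sqrt((9998 - 1*8888) + 348/103) = sqrt((9998 - 8888) + 348/103) = sqrt(1110 + 348/103) = sqrt(114678/103) = 3*sqrt(1312426)/103 ≈ 33.367)
(x + 37681)*(-41621 - 4005) = (3*sqrt(1312426)/103 + 37681)*(-41621 - 4005) = (37681 + 3*sqrt(1312426)/103)*(-45626) = -1719233306 - 136878*sqrt(1312426)/103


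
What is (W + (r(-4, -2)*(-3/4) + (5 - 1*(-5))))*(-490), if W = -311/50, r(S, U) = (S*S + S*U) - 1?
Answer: 66003/10 ≈ 6600.3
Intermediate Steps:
r(S, U) = -1 + S² + S*U (r(S, U) = (S² + S*U) - 1 = -1 + S² + S*U)
W = -311/50 (W = -311*1/50 = -311/50 ≈ -6.2200)
(W + (r(-4, -2)*(-3/4) + (5 - 1*(-5))))*(-490) = (-311/50 + ((-1 + (-4)² - 4*(-2))*(-3/4) + (5 - 1*(-5))))*(-490) = (-311/50 + ((-1 + 16 + 8)*(-3*¼) + (5 + 5)))*(-490) = (-311/50 + (23*(-¾) + 10))*(-490) = (-311/50 + (-69/4 + 10))*(-490) = (-311/50 - 29/4)*(-490) = -1347/100*(-490) = 66003/10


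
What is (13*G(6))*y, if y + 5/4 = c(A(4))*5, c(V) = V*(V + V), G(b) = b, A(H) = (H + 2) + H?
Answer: 155805/2 ≈ 77903.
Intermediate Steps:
A(H) = 2 + 2*H (A(H) = (2 + H) + H = 2 + 2*H)
c(V) = 2*V² (c(V) = V*(2*V) = 2*V²)
y = 3995/4 (y = -5/4 + (2*(2 + 2*4)²)*5 = -5/4 + (2*(2 + 8)²)*5 = -5/4 + (2*10²)*5 = -5/4 + (2*100)*5 = -5/4 + 200*5 = -5/4 + 1000 = 3995/4 ≈ 998.75)
(13*G(6))*y = (13*6)*(3995/4) = 78*(3995/4) = 155805/2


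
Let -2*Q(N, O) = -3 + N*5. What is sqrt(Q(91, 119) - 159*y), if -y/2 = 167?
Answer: 4*sqrt(3305) ≈ 229.96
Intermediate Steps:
y = -334 (y = -2*167 = -334)
Q(N, O) = 3/2 - 5*N/2 (Q(N, O) = -(-3 + N*5)/2 = -(-3 + 5*N)/2 = 3/2 - 5*N/2)
sqrt(Q(91, 119) - 159*y) = sqrt((3/2 - 5/2*91) - 159*(-334)) = sqrt((3/2 - 455/2) + 53106) = sqrt(-226 + 53106) = sqrt(52880) = 4*sqrt(3305)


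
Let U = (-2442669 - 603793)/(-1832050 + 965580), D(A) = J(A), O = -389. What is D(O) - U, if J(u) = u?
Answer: -170051646/433235 ≈ -392.52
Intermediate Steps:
D(A) = A
U = 1523231/433235 (U = -3046462/(-866470) = -3046462*(-1/866470) = 1523231/433235 ≈ 3.5159)
D(O) - U = -389 - 1*1523231/433235 = -389 - 1523231/433235 = -170051646/433235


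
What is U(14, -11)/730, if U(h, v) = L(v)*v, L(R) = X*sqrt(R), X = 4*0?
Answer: 0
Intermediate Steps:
X = 0
L(R) = 0 (L(R) = 0*sqrt(R) = 0)
U(h, v) = 0 (U(h, v) = 0*v = 0)
U(14, -11)/730 = 0/730 = 0*(1/730) = 0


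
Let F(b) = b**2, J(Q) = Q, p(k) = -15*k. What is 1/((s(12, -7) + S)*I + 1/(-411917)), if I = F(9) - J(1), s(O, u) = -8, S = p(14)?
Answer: -411917/7183832481 ≈ -5.7339e-5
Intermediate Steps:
S = -210 (S = -15*14 = -210)
I = 80 (I = 9**2 - 1*1 = 81 - 1 = 80)
1/((s(12, -7) + S)*I + 1/(-411917)) = 1/((-8 - 210)*80 + 1/(-411917)) = 1/(-218*80 - 1/411917) = 1/(-17440 - 1/411917) = 1/(-7183832481/411917) = -411917/7183832481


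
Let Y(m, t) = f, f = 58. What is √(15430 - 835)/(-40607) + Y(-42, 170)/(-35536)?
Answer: -29/17768 - √14595/40607 ≈ -0.0046072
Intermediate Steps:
Y(m, t) = 58
√(15430 - 835)/(-40607) + Y(-42, 170)/(-35536) = √(15430 - 835)/(-40607) + 58/(-35536) = √14595*(-1/40607) + 58*(-1/35536) = -√14595/40607 - 29/17768 = -29/17768 - √14595/40607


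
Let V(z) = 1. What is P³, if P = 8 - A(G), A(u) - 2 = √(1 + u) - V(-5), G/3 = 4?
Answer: (7 - √13)³ ≈ 39.112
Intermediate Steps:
G = 12 (G = 3*4 = 12)
A(u) = 1 + √(1 + u) (A(u) = 2 + (√(1 + u) - 1*1) = 2 + (√(1 + u) - 1) = 2 + (-1 + √(1 + u)) = 1 + √(1 + u))
P = 7 - √13 (P = 8 - (1 + √(1 + 12)) = 8 - (1 + √13) = 8 + (-1 - √13) = 7 - √13 ≈ 3.3944)
P³ = (7 - √13)³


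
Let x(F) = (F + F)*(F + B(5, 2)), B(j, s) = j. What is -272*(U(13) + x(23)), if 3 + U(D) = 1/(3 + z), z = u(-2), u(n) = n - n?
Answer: -1048832/3 ≈ -3.4961e+5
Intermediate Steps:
u(n) = 0
z = 0
U(D) = -8/3 (U(D) = -3 + 1/(3 + 0) = -3 + 1/3 = -3 + ⅓ = -8/3)
x(F) = 2*F*(5 + F) (x(F) = (F + F)*(F + 5) = (2*F)*(5 + F) = 2*F*(5 + F))
-272*(U(13) + x(23)) = -272*(-8/3 + 2*23*(5 + 23)) = -272*(-8/3 + 2*23*28) = -272*(-8/3 + 1288) = -272*3856/3 = -1048832/3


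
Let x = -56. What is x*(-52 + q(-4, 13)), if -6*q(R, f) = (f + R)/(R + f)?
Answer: 8764/3 ≈ 2921.3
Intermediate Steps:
q(R, f) = -1/6 (q(R, f) = -(f + R)/(6*(R + f)) = -(R + f)/(6*(R + f)) = -1/6*1 = -1/6)
x*(-52 + q(-4, 13)) = -56*(-52 - 1/6) = -56*(-313/6) = 8764/3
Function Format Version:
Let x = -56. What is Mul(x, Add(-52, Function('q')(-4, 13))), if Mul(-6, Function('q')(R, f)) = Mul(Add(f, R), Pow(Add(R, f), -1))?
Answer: Rational(8764, 3) ≈ 2921.3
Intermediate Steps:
Function('q')(R, f) = Rational(-1, 6) (Function('q')(R, f) = Mul(Rational(-1, 6), Mul(Add(f, R), Pow(Add(R, f), -1))) = Mul(Rational(-1, 6), Mul(Add(R, f), Pow(Add(R, f), -1))) = Mul(Rational(-1, 6), 1) = Rational(-1, 6))
Mul(x, Add(-52, Function('q')(-4, 13))) = Mul(-56, Add(-52, Rational(-1, 6))) = Mul(-56, Rational(-313, 6)) = Rational(8764, 3)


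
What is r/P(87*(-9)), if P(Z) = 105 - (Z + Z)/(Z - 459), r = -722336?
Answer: -8306864/1193 ≈ -6963.0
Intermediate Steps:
P(Z) = 105 - 2*Z/(-459 + Z)
r/P(87*(-9)) = -722336*(-459 + 87*(-9))/(-48195 + 103*(87*(-9))) = -722336*(-459 - 783)/(-48195 + 103*(-783)) = -722336*(-1242/(-48195 - 80649)) = -722336/((-1/1242*(-128844))) = -722336/2386/23 = -722336*23/2386 = -8306864/1193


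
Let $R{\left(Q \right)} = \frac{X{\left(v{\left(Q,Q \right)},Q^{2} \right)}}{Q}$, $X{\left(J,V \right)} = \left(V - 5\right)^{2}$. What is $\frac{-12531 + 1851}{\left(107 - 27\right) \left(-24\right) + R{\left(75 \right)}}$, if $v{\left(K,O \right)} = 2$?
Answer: $- \frac{4005}{157202} \approx -0.025477$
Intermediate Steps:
$X{\left(J,V \right)} = \left(-5 + V\right)^{2}$
$R{\left(Q \right)} = \frac{\left(-5 + Q^{2}\right)^{2}}{Q}$
$\frac{-12531 + 1851}{\left(107 - 27\right) \left(-24\right) + R{\left(75 \right)}} = \frac{-12531 + 1851}{\left(107 - 27\right) \left(-24\right) + \frac{\left(-5 + 75^{2}\right)^{2}}{75}} = - \frac{10680}{80 \left(-24\right) + \frac{\left(-5 + 5625\right)^{2}}{75}} = - \frac{10680}{-1920 + \frac{5620^{2}}{75}} = - \frac{10680}{-1920 + \frac{1}{75} \cdot 31584400} = - \frac{10680}{-1920 + \frac{1263376}{3}} = - \frac{10680}{\frac{1257616}{3}} = \left(-10680\right) \frac{3}{1257616} = - \frac{4005}{157202}$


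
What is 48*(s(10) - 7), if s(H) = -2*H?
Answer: -1296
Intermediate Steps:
48*(s(10) - 7) = 48*(-2*10 - 7) = 48*(-20 - 7) = 48*(-27) = -1296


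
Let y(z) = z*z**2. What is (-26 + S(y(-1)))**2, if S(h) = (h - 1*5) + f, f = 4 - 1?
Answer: 841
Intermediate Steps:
y(z) = z**3
f = 3
S(h) = -2 + h (S(h) = (h - 1*5) + 3 = (h - 5) + 3 = (-5 + h) + 3 = -2 + h)
(-26 + S(y(-1)))**2 = (-26 + (-2 + (-1)**3))**2 = (-26 + (-2 - 1))**2 = (-26 - 3)**2 = (-29)**2 = 841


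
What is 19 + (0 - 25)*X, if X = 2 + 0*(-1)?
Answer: -31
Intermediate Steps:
X = 2 (X = 2 + 0 = 2)
19 + (0 - 25)*X = 19 + (0 - 25)*2 = 19 - 25*2 = 19 - 50 = -31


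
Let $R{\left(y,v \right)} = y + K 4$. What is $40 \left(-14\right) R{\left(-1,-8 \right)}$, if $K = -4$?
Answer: $9520$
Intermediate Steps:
$R{\left(y,v \right)} = -16 + y$ ($R{\left(y,v \right)} = y - 16 = -16 + y$)
$40 \left(-14\right) R{\left(-1,-8 \right)} = 40 \left(-14\right) \left(-16 - 1\right) = \left(-560\right) \left(-17\right) = 9520$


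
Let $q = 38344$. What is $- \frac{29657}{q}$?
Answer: $- \frac{29657}{38344} \approx -0.77345$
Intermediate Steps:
$- \frac{29657}{q} = - \frac{29657}{38344}$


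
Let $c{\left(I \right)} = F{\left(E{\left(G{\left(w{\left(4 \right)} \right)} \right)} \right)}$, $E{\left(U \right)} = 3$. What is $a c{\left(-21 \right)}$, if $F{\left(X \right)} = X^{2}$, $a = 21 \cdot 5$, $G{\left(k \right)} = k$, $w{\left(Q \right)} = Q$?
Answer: $945$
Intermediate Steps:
$a = 105$
$c{\left(I \right)} = 9$ ($c{\left(I \right)} = 3^{2} = 9$)
$a c{\left(-21 \right)} = 105 \cdot 9 = 945$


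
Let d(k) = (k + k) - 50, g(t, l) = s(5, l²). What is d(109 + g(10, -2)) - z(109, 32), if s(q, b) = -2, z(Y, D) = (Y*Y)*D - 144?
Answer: -379884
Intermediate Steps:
z(Y, D) = -144 + D*Y² (z(Y, D) = Y²*D - 144 = D*Y² - 144 = -144 + D*Y²)
g(t, l) = -2
d(k) = -50 + 2*k (d(k) = 2*k - 50 = -50 + 2*k)
d(109 + g(10, -2)) - z(109, 32) = (-50 + 2*(109 - 2)) - (-144 + 32*109²) = (-50 + 2*107) - (-144 + 32*11881) = (-50 + 214) - (-144 + 380192) = 164 - 1*380048 = 164 - 380048 = -379884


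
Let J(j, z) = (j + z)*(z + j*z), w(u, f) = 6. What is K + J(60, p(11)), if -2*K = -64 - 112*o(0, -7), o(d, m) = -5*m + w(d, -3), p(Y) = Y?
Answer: 49969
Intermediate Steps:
o(d, m) = 6 - 5*m (o(d, m) = -5*m + 6 = 6 - 5*m)
K = 2328 (K = -(-64 - 112*(6 - 5*(-7)))/2 = -(-64 - 112*(6 + 35))/2 = -(-64 - 112*41)/2 = -(-64 - 4592)/2 = -½*(-4656) = 2328)
K + J(60, p(11)) = 2328 + 11*(60 + 11 + 60² + 60*11) = 2328 + 11*(60 + 11 + 3600 + 660) = 2328 + 11*4331 = 2328 + 47641 = 49969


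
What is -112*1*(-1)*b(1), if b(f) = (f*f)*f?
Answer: 112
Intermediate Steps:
b(f) = f³ (b(f) = f²*f = f³)
-112*1*(-1)*b(1) = -112*1*(-1)*1³ = -(-112) = -112*(-1) = 112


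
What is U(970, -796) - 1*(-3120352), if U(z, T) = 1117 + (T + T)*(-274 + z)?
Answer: 2013437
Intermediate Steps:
U(z, T) = 1117 + 2*T*(-274 + z) (U(z, T) = 1117 + (2*T)*(-274 + z) = 1117 + 2*T*(-274 + z))
U(970, -796) - 1*(-3120352) = (1117 - 548*(-796) + 2*(-796)*970) - 1*(-3120352) = (1117 + 436208 - 1544240) + 3120352 = -1106915 + 3120352 = 2013437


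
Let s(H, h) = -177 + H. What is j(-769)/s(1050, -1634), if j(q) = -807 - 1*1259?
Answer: -2066/873 ≈ -2.3666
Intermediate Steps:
j(q) = -2066 (j(q) = -807 - 1259 = -2066)
j(-769)/s(1050, -1634) = -2066/(-177 + 1050) = -2066/873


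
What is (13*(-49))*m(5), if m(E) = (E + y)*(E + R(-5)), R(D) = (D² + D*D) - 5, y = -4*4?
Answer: 350350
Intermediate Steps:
y = -16
R(D) = -5 + 2*D² (R(D) = (D² + D²) - 5 = 2*D² - 5 = -5 + 2*D²)
m(E) = (-16 + E)*(45 + E) (m(E) = (E - 16)*(E + (-5 + 2*(-5)²)) = (-16 + E)*(E + (-5 + 2*25)) = (-16 + E)*(E + (-5 + 50)) = (-16 + E)*(E + 45) = (-16 + E)*(45 + E))
(13*(-49))*m(5) = (13*(-49))*(-720 + 5² + 29*5) = -637*(-720 + 25 + 145) = -637*(-550) = 350350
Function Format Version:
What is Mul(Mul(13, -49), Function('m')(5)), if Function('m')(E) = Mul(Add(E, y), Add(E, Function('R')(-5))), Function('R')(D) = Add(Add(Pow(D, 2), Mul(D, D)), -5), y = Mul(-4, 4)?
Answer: 350350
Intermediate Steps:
y = -16
Function('R')(D) = Add(-5, Mul(2, Pow(D, 2))) (Function('R')(D) = Add(Add(Pow(D, 2), Pow(D, 2)), -5) = Add(Mul(2, Pow(D, 2)), -5) = Add(-5, Mul(2, Pow(D, 2))))
Function('m')(E) = Mul(Add(-16, E), Add(45, E)) (Function('m')(E) = Mul(Add(E, -16), Add(E, Add(-5, Mul(2, Pow(-5, 2))))) = Mul(Add(-16, E), Add(E, Add(-5, Mul(2, 25)))) = Mul(Add(-16, E), Add(E, Add(-5, 50))) = Mul(Add(-16, E), Add(E, 45)) = Mul(Add(-16, E), Add(45, E)))
Mul(Mul(13, -49), Function('m')(5)) = Mul(Mul(13, -49), Add(-720, Pow(5, 2), Mul(29, 5))) = Mul(-637, Add(-720, 25, 145)) = Mul(-637, -550) = 350350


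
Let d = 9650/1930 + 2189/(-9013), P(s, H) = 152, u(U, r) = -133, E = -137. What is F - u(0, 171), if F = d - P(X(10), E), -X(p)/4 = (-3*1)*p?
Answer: -128371/9013 ≈ -14.243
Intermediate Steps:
X(p) = 12*p (X(p) = -4*(-3*1)*p = -(-12)*p = 12*p)
d = 42876/9013 (d = 9650*(1/1930) + 2189*(-1/9013) = 5 - 2189/9013 = 42876/9013 ≈ 4.7571)
F = -1327100/9013 (F = 42876/9013 - 1*152 = 42876/9013 - 152 = -1327100/9013 ≈ -147.24)
F - u(0, 171) = -1327100/9013 - 1*(-133) = -1327100/9013 + 133 = -128371/9013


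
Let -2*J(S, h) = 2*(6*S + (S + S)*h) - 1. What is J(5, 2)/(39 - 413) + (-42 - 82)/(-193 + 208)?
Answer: -8297/1020 ≈ -8.1343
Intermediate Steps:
J(S, h) = ½ - 6*S - 2*S*h (J(S, h) = -(2*(6*S + (S + S)*h) - 1)/2 = -(2*(6*S + (2*S)*h) - 1)/2 = -(2*(6*S + 2*S*h) - 1)/2 = -((12*S + 4*S*h) - 1)/2 = -(-1 + 12*S + 4*S*h)/2 = ½ - 6*S - 2*S*h)
J(5, 2)/(39 - 413) + (-42 - 82)/(-193 + 208) = (½ - 6*5 - 2*5*2)/(39 - 413) + (-42 - 82)/(-193 + 208) = (½ - 30 - 20)/(-374) - 124/15 = -99/2*(-1/374) - 124*1/15 = 9/68 - 124/15 = -8297/1020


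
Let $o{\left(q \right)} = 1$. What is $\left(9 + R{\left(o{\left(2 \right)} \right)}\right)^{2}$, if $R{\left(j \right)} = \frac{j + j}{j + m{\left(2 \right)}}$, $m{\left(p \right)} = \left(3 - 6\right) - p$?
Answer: $\frac{289}{4} \approx 72.25$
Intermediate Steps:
$m{\left(p \right)} = -3 - p$ ($m{\left(p \right)} = \left(3 - 6\right) - p = -3 - p$)
$R{\left(j \right)} = \frac{2 j}{-5 + j}$ ($R{\left(j \right)} = \frac{j + j}{j - 5} = \frac{2 j}{j - 5} = \frac{2 j}{-5 + j}$)
$\left(9 + R{\left(o{\left(2 \right)} \right)}\right)^{2} = \left(9 + 2 \cdot 1 \frac{1}{-5 + 1}\right)^{2} = \left(9 + 2 \cdot 1 \frac{1}{-4}\right)^{2} = \left(9 + 2 \cdot 1 \left(- \frac{1}{4}\right)\right)^{2} = \left(9 - \frac{1}{2}\right)^{2} = \left(\frac{17}{2}\right)^{2} = \frac{289}{4}$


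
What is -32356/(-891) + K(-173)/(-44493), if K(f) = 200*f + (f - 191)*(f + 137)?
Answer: 486256148/13214421 ≈ 36.797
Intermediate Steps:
K(f) = 200*f + (-191 + f)*(137 + f)
-32356/(-891) + K(-173)/(-44493) = -32356/(-891) + (-26167 + (-173)² + 146*(-173))/(-44493) = -32356*(-1/891) + (-26167 + 29929 - 25258)*(-1/44493) = 32356/891 - 21496*(-1/44493) = 32356/891 + 21496/44493 = 486256148/13214421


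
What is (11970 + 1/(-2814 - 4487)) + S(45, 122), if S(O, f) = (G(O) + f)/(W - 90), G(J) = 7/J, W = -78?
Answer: 94378673149/7885080 ≈ 11969.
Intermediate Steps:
S(O, f) = -1/(24*O) - f/168 (S(O, f) = (7/O + f)/(-78 - 90) = (f + 7/O)/(-168) = (f + 7/O)*(-1/168) = -1/(24*O) - f/168)
(11970 + 1/(-2814 - 4487)) + S(45, 122) = (11970 + 1/(-2814 - 4487)) + (1/168)*(-7 - 1*45*122)/45 = (11970 + 1/(-7301)) + (1/168)*(1/45)*(-7 - 5490) = (11970 - 1/7301) + (1/168)*(1/45)*(-5497) = 87392969/7301 - 5497/7560 = 94378673149/7885080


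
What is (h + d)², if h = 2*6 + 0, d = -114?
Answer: 10404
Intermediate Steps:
h = 12 (h = 12 + 0 = 12)
(h + d)² = (12 - 114)² = (-102)² = 10404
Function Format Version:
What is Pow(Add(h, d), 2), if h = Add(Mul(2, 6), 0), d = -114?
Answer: 10404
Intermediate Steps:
h = 12 (h = Add(12, 0) = 12)
Pow(Add(h, d), 2) = Pow(Add(12, -114), 2) = Pow(-102, 2) = 10404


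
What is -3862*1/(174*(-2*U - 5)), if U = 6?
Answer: 1931/1479 ≈ 1.3056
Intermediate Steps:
-3862*1/(174*(-2*U - 5)) = -3862*1/(174*(-2*6 - 5)) = -3862*1/(174*(-12 - 5)) = -3862/(174*(-17)) = -3862/(-2958) = -3862*(-1/2958) = 1931/1479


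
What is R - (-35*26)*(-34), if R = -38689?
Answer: -69629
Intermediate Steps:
R - (-35*26)*(-34) = -38689 - (-35*26)*(-34) = -38689 - (-910)*(-34) = -38689 - 1*30940 = -38689 - 30940 = -69629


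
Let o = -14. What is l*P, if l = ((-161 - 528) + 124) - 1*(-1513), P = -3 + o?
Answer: -16116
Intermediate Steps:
P = -17 (P = -3 - 14 = -17)
l = 948 (l = (-689 + 124) + 1513 = -565 + 1513 = 948)
l*P = 948*(-17) = -16116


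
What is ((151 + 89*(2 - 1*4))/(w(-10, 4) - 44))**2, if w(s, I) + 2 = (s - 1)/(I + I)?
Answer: 46656/143641 ≈ 0.32481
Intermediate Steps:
w(s, I) = -2 + (-1 + s)/(2*I) (w(s, I) = -2 + (s - 1)/(I + I) = -2 + (-1 + s)/((2*I)) = -2 + (-1 + s)*(1/(2*I)) = -2 + (-1 + s)/(2*I))
((151 + 89*(2 - 1*4))/(w(-10, 4) - 44))**2 = ((151 + 89*(2 - 1*4))/((1/2)*(-1 - 10 - 4*4)/4 - 44))**2 = ((151 + 89*(2 - 4))/((1/2)*(1/4)*(-1 - 10 - 16) - 44))**2 = ((151 + 89*(-2))/((1/2)*(1/4)*(-27) - 44))**2 = ((151 - 178)/(-27/8 - 44))**2 = (-27/(-379/8))**2 = (-27*(-8/379))**2 = (216/379)**2 = 46656/143641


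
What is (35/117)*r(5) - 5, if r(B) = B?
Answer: -410/117 ≈ -3.5043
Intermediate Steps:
(35/117)*r(5) - 5 = (35/117)*5 - 5 = 175/117 - 5 = -410/117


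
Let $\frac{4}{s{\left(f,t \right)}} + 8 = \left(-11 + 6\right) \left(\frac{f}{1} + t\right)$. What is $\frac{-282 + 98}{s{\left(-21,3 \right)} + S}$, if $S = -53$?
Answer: $\frac{7544}{2171} \approx 3.4749$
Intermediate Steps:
$s{\left(f,t \right)} = \frac{4}{-8 - 5 f - 5 t}$ ($s{\left(f,t \right)} = \frac{4}{-8 + \left(-11 + 6\right) \left(\frac{f}{1} + t\right)} = \frac{4}{-8 - 5 \left(f 1 + t\right)} = \frac{4}{-8 - 5 \left(f + t\right)} = \frac{4}{-8 - \left(5 f + 5 t\right)} = \frac{4}{-8 - 5 f - 5 t}$)
$\frac{-282 + 98}{s{\left(-21,3 \right)} + S} = \frac{-282 + 98}{- \frac{4}{8 + 5 \left(-21\right) + 5 \cdot 3} - 53} = - \frac{184}{- \frac{4}{8 - 105 + 15} - 53} = - \frac{184}{- \frac{4}{-82} - 53} = - \frac{184}{\left(-4\right) \left(- \frac{1}{82}\right) - 53} = - \frac{184}{\frac{2}{41} - 53} = - \frac{184}{- \frac{2171}{41}} = \left(-184\right) \left(- \frac{41}{2171}\right) = \frac{7544}{2171}$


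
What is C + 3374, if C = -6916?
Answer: -3542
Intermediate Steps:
C + 3374 = -6916 + 3374 = -3542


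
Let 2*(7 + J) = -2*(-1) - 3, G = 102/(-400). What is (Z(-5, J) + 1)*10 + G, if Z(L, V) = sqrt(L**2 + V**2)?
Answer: 1949/200 + 25*sqrt(13) ≈ 99.884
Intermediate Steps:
G = -51/200 (G = 102*(-1/400) = -51/200 ≈ -0.25500)
J = -15/2 (J = -7 + (-2*(-1) - 3)/2 = -7 + (2 - 3)/2 = -7 + (1/2)*(-1) = -7 - 1/2 = -15/2 ≈ -7.5000)
(Z(-5, J) + 1)*10 + G = (sqrt((-5)**2 + (-15/2)**2) + 1)*10 - 51/200 = (sqrt(25 + 225/4) + 1)*10 - 51/200 = (sqrt(325/4) + 1)*10 - 51/200 = (5*sqrt(13)/2 + 1)*10 - 51/200 = (1 + 5*sqrt(13)/2)*10 - 51/200 = (10 + 25*sqrt(13)) - 51/200 = 1949/200 + 25*sqrt(13)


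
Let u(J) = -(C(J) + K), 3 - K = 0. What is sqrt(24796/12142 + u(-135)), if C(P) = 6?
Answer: I*sqrt(256445111)/6071 ≈ 2.6378*I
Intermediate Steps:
K = 3 (K = 3 - 1*0 = 3 + 0 = 3)
u(J) = -9 (u(J) = -(6 + 3) = -1*9 = -9)
sqrt(24796/12142 + u(-135)) = sqrt(24796/12142 - 9) = sqrt(24796*(1/12142) - 9) = sqrt(12398/6071 - 9) = sqrt(-42241/6071) = I*sqrt(256445111)/6071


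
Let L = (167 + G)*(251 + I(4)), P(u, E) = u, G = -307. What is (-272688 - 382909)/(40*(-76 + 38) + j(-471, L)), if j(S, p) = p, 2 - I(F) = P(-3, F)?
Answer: 655597/37360 ≈ 17.548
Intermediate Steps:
I(F) = 5 (I(F) = 2 - 1*(-3) = 2 + 3 = 5)
L = -35840 (L = (167 - 307)*(251 + 5) = -140*256 = -35840)
(-272688 - 382909)/(40*(-76 + 38) + j(-471, L)) = (-272688 - 382909)/(40*(-76 + 38) - 35840) = -655597/(40*(-38) - 35840) = -655597/(-1520 - 35840) = -655597/(-37360) = -655597*(-1/37360) = 655597/37360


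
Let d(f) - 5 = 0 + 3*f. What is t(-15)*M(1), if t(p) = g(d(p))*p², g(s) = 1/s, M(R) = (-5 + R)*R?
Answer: 45/2 ≈ 22.500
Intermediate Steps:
M(R) = R*(-5 + R)
d(f) = 5 + 3*f (d(f) = 5 + (0 + 3*f) = 5 + 3*f)
g(s) = 1/s
t(p) = p²/(5 + 3*p)
t(-15)*M(1) = ((-15)²/(5 + 3*(-15)))*(1*(-5 + 1)) = (225/(5 - 45))*(1*(-4)) = (225/(-40))*(-4) = (225*(-1/40))*(-4) = -45/8*(-4) = 45/2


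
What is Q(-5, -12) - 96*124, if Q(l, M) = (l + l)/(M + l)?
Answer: -202358/17 ≈ -11903.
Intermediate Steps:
Q(l, M) = 2*l/(M + l) (Q(l, M) = (2*l)/(M + l) = 2*l/(M + l))
Q(-5, -12) - 96*124 = 2*(-5)/(-12 - 5) - 96*124 = 2*(-5)/(-17) - 11904 = 2*(-5)*(-1/17) - 11904 = 10/17 - 11904 = -202358/17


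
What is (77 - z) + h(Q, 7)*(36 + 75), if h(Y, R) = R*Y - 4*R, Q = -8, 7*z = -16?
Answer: -64713/7 ≈ -9244.7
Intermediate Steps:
z = -16/7 (z = (⅐)*(-16) = -16/7 ≈ -2.2857)
h(Y, R) = -4*R + R*Y
(77 - z) + h(Q, 7)*(36 + 75) = (77 - 1*(-16/7)) + (7*(-4 - 8))*(36 + 75) = (77 + 16/7) + (7*(-12))*111 = 555/7 - 84*111 = 555/7 - 9324 = -64713/7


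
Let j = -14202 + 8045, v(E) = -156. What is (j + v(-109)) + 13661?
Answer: 7348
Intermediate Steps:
j = -6157
(j + v(-109)) + 13661 = (-6157 - 156) + 13661 = -6313 + 13661 = 7348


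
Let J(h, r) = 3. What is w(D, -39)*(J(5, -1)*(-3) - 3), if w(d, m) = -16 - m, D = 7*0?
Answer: -276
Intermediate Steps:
D = 0
w(D, -39)*(J(5, -1)*(-3) - 3) = (-16 - 1*(-39))*(3*(-3) - 3) = (-16 + 39)*(-9 - 3) = 23*(-12) = -276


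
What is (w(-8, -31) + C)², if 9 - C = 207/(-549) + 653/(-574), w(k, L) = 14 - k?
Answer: 1296111663961/1225980196 ≈ 1057.2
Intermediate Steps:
C = 368161/35014 (C = 9 - (207/(-549) + 653/(-574)) = 9 - (207*(-1/549) + 653*(-1/574)) = 9 - (-23/61 - 653/574) = 9 - 1*(-53035/35014) = 9 + 53035/35014 = 368161/35014 ≈ 10.515)
(w(-8, -31) + C)² = ((14 - 1*(-8)) + 368161/35014)² = ((14 + 8) + 368161/35014)² = (22 + 368161/35014)² = (1138469/35014)² = 1296111663961/1225980196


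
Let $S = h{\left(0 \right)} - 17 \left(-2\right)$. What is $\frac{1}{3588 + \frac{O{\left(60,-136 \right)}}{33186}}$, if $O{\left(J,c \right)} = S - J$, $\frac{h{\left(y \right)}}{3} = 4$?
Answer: $\frac{16593}{59535677} \approx 0.00027871$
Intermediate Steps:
$h{\left(y \right)} = 12$ ($h{\left(y \right)} = 3 \cdot 4 = 12$)
$S = 46$ ($S = 12 - 17 \left(-2\right) = 12 - -34 = 12 + 34 = 46$)
$O{\left(J,c \right)} = 46 - J$
$\frac{1}{3588 + \frac{O{\left(60,-136 \right)}}{33186}} = \frac{1}{3588 + \frac{46 - 60}{33186}} = \frac{1}{3588 + \left(46 - 60\right) \frac{1}{33186}} = \frac{1}{3588 - \frac{7}{16593}} = \frac{1}{\frac{59535677}{16593}} = \frac{16593}{59535677}$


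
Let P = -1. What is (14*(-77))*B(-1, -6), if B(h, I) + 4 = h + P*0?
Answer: 5390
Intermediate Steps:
B(h, I) = -4 + h (B(h, I) = -4 + (h - 1*0) = -4 + (h + 0) = -4 + h)
(14*(-77))*B(-1, -6) = (14*(-77))*(-4 - 1) = -1078*(-5) = 5390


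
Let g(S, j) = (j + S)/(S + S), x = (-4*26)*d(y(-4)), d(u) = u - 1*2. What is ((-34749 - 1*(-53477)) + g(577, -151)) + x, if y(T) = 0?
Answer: 10926285/577 ≈ 18936.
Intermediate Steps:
d(u) = -2 + u (d(u) = u - 2 = -2 + u)
x = 208 (x = (-4*26)*(-2 + 0) = -104*(-2) = 208)
g(S, j) = (S + j)/(2*S) (g(S, j) = (S + j)/((2*S)) = (S + j)*(1/(2*S)) = (S + j)/(2*S))
((-34749 - 1*(-53477)) + g(577, -151)) + x = ((-34749 - 1*(-53477)) + (½)*(577 - 151)/577) + 208 = ((-34749 + 53477) + (½)*(1/577)*426) + 208 = (18728 + 213/577) + 208 = 10806269/577 + 208 = 10926285/577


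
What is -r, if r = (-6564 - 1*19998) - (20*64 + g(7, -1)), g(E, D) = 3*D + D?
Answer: 27838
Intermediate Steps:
g(E, D) = 4*D
r = -27838 (r = (-6564 - 1*19998) - (20*64 + 4*(-1)) = (-6564 - 19998) - (1280 - 4) = -26562 - 1*1276 = -26562 - 1276 = -27838)
-r = -1*(-27838) = 27838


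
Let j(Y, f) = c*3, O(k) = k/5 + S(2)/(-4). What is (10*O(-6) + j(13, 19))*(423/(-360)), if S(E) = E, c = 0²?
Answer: 799/40 ≈ 19.975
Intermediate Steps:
c = 0
O(k) = -½ + k/5 (O(k) = k/5 + 2/(-4) = k*(⅕) + 2*(-¼) = k/5 - ½ = -½ + k/5)
j(Y, f) = 0 (j(Y, f) = 0*3 = 0)
(10*O(-6) + j(13, 19))*(423/(-360)) = (10*(-½ + (⅕)*(-6)) + 0)*(423/(-360)) = (10*(-½ - 6/5) + 0)*(423*(-1/360)) = (10*(-17/10) + 0)*(-47/40) = (-17 + 0)*(-47/40) = -17*(-47/40) = 799/40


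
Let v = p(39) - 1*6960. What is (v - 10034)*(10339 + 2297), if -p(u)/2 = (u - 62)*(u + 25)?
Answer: -177535800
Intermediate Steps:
p(u) = -2*(-62 + u)*(25 + u) (p(u) = -2*(u - 62)*(u + 25) = -2*(-62 + u)*(25 + u))
v = -4016 (v = (3100 - 2*39**2 + 74*39) - 1*6960 = (3100 - 2*1521 + 2886) - 6960 = (3100 - 3042 + 2886) - 6960 = 2944 - 6960 = -4016)
(v - 10034)*(10339 + 2297) = (-4016 - 10034)*(10339 + 2297) = -14050*12636 = -177535800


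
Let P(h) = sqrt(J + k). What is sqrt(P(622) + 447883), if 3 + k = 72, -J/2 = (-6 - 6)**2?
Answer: sqrt(447883 + I*sqrt(219)) ≈ 669.24 + 0.01*I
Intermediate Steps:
J = -288 (J = -2*(-6 - 6)**2 = -2*(-12)**2 = -2*144 = -288)
k = 69 (k = -3 + 72 = 69)
P(h) = I*sqrt(219) (P(h) = sqrt(-288 + 69) = sqrt(-219) = I*sqrt(219))
sqrt(P(622) + 447883) = sqrt(I*sqrt(219) + 447883) = sqrt(447883 + I*sqrt(219))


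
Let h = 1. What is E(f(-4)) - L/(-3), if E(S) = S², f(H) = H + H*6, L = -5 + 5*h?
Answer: 784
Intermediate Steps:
L = 0 (L = -5 + 5*1 = -5 + 5 = 0)
f(H) = 7*H (f(H) = H + 6*H = 7*H)
E(f(-4)) - L/(-3) = (7*(-4))² - 0/(-3) = (-28)² - 0*(-1)/3 = 784 - 1*0 = 784 + 0 = 784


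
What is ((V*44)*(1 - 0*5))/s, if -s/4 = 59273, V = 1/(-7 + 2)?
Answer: 11/296365 ≈ 3.7116e-5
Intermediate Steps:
V = -1/5 (V = 1/(-5) = -1/5 ≈ -0.20000)
s = -237092 (s = -4*59273 = -237092)
((V*44)*(1 - 0*5))/s = ((-1/5*44)*(1 - 0*5))/(-237092) = -44*(1 - 1*0)/5*(-1/237092) = -44*(1 + 0)/5*(-1/237092) = -44/5*1*(-1/237092) = -44/5*(-1/237092) = 11/296365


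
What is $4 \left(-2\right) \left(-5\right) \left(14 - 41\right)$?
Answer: $-1080$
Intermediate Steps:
$4 \left(-2\right) \left(-5\right) \left(14 - 41\right) = \left(-8\right) \left(-5\right) \left(-27\right) = 40 \left(-27\right) = -1080$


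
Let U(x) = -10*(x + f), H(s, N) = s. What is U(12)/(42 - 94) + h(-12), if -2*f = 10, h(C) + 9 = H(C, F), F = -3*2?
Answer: -511/26 ≈ -19.654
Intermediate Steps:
F = -6
h(C) = -9 + C
f = -5 (f = -1/2*10 = -5)
U(x) = 50 - 10*x (U(x) = -10*(x - 5) = -10*(-5 + x) = 50 - 10*x)
U(12)/(42 - 94) + h(-12) = (50 - 10*12)/(42 - 94) + (-9 - 12) = (50 - 120)/(-52) - 21 = -70*(-1/52) - 21 = 35/26 - 21 = -511/26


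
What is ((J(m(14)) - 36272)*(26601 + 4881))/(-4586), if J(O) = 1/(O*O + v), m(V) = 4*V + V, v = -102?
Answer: 2739454318755/11001814 ≈ 2.4900e+5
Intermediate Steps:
m(V) = 5*V
J(O) = 1/(-102 + O²) (J(O) = 1/(O*O - 102) = 1/(O² - 102) = 1/(-102 + O²))
((J(m(14)) - 36272)*(26601 + 4881))/(-4586) = ((1/(-102 + (5*14)²) - 36272)*(26601 + 4881))/(-4586) = ((1/(-102 + 70²) - 36272)*31482)*(-1/4586) = ((1/(-102 + 4900) - 36272)*31482)*(-1/4586) = ((1/4798 - 36272)*31482)*(-1/4586) = -174033055/4798*31482*(-1/4586) = -2739454318755/2399*(-1/4586) = 2739454318755/11001814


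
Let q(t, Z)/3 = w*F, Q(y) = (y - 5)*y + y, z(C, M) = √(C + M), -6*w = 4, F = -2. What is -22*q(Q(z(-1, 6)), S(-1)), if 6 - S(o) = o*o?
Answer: -88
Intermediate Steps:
w = -⅔ (w = -⅙*4 = -⅔ ≈ -0.66667)
S(o) = 6 - o² (S(o) = 6 - o*o = 6 - o²)
Q(y) = y + y*(-5 + y) (Q(y) = (-5 + y)*y + y = y*(-5 + y) + y = y + y*(-5 + y))
q(t, Z) = 4 (q(t, Z) = 3*(-⅔*(-2)) = 3*(4/3) = 4)
-22*q(Q(z(-1, 6)), S(-1)) = -22*4 = -88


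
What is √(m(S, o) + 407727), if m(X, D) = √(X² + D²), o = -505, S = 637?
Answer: √(407727 + √660794) ≈ 639.17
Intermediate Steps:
m(X, D) = √(D² + X²)
√(m(S, o) + 407727) = √(√((-505)² + 637²) + 407727) = √(√(255025 + 405769) + 407727) = √(√660794 + 407727) = √(407727 + √660794)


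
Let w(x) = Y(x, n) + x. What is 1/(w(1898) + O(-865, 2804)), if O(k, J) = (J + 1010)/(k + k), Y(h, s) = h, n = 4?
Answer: 865/3281633 ≈ 0.00026359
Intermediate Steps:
w(x) = 2*x (w(x) = x + x = 2*x)
O(k, J) = (1010 + J)/(2*k) (O(k, J) = (1010 + J)/((2*k)) = (1010 + J)*(1/(2*k)) = (1010 + J)/(2*k))
1/(w(1898) + O(-865, 2804)) = 1/(2*1898 + (½)*(1010 + 2804)/(-865)) = 1/(3796 + (½)*(-1/865)*3814) = 1/(3796 - 1907/865) = 1/(3281633/865) = 865/3281633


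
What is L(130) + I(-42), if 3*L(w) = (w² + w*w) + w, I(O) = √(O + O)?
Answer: 11310 + 2*I*√21 ≈ 11310.0 + 9.1651*I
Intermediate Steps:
I(O) = √2*√O (I(O) = √(2*O) = √2*√O)
L(w) = w/3 + 2*w²/3 (L(w) = ((w² + w*w) + w)/3 = ((w² + w²) + w)/3 = (2*w² + w)/3 = (w + 2*w²)/3 = w/3 + 2*w²/3)
L(130) + I(-42) = (⅓)*130*(1 + 2*130) + √2*√(-42) = (⅓)*130*(1 + 260) + √2*(I*√42) = (⅓)*130*261 + 2*I*√21 = 11310 + 2*I*√21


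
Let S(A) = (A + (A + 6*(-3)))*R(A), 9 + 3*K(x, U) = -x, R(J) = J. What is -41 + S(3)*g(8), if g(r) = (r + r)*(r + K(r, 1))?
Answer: -1385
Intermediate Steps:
K(x, U) = -3 - x/3 (K(x, U) = -3 + (-x)/3 = -3 - x/3)
S(A) = A*(-18 + 2*A) (S(A) = (A + (A + 6*(-3)))*A = (A + (A - 18))*A = (A + (-18 + A))*A = (-18 + 2*A)*A = A*(-18 + 2*A))
g(r) = 2*r*(-3 + 2*r/3) (g(r) = (r + r)*(r + (-3 - r/3)) = (2*r)*(-3 + 2*r/3) = 2*r*(-3 + 2*r/3))
-41 + S(3)*g(8) = -41 + (2*3*(-9 + 3))*((⅔)*8*(-9 + 2*8)) = -41 + (2*3*(-6))*((⅔)*8*(-9 + 16)) = -41 - 24*8*7 = -41 - 36*112/3 = -41 - 1344 = -1385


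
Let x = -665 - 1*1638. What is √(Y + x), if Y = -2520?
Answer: I*√4823 ≈ 69.448*I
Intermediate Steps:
x = -2303 (x = -665 - 1638 = -2303)
√(Y + x) = √(-2520 - 2303) = √(-4823) = I*√4823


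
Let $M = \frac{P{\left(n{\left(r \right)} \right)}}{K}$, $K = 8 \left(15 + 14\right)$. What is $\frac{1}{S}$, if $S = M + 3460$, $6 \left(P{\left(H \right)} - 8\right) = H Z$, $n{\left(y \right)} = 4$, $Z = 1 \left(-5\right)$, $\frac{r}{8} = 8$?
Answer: $\frac{348}{1204087} \approx 0.00028902$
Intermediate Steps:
$r = 64$ ($r = 8 \cdot 8 = 64$)
$Z = -5$
$P{\left(H \right)} = 8 - \frac{5 H}{6}$ ($P{\left(H \right)} = 8 + \frac{H \left(-5\right)}{6} = 8 + \frac{\left(-5\right) H}{6} = 8 - \frac{5 H}{6}$)
$K = 232$ ($K = 8 \cdot 29 = 232$)
$M = \frac{7}{348}$ ($M = \frac{8 - \frac{10}{3}}{232} = \left(8 - \frac{10}{3}\right) \frac{1}{232} = \frac{14}{3} \cdot \frac{1}{232} = \frac{7}{348} \approx 0.020115$)
$S = \frac{1204087}{348}$ ($S = \frac{7}{348} + 3460 = \frac{1204087}{348} \approx 3460.0$)
$\frac{1}{S} = \frac{1}{\frac{1204087}{348}} = \frac{348}{1204087}$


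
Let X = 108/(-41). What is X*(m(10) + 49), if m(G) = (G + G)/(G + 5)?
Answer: -5436/41 ≈ -132.59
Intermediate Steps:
X = -108/41 (X = 108*(-1/41) = -108/41 ≈ -2.6341)
m(G) = 2*G/(5 + G) (m(G) = (2*G)/(5 + G) = 2*G/(5 + G))
X*(m(10) + 49) = -108*(2*10/(5 + 10) + 49)/41 = -108*(2*10/15 + 49)/41 = -108*(2*10*(1/15) + 49)/41 = -108*(4/3 + 49)/41 = -108/41*151/3 = -5436/41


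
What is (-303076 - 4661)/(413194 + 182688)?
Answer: -9927/19222 ≈ -0.51644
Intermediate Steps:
(-303076 - 4661)/(413194 + 182688) = -307737/595882 = -307737*1/595882 = -9927/19222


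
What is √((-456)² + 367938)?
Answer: 3*√63986 ≈ 758.86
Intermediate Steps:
√((-456)² + 367938) = √(207936 + 367938) = √575874 = 3*√63986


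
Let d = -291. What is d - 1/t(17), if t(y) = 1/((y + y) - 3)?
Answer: -322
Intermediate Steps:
t(y) = 1/(-3 + 2*y) (t(y) = 1/(2*y - 3) = 1/(-3 + 2*y))
d - 1/t(17) = -291 - 1/(1/(-3 + 2*17)) = -291 - 1/(1/(-3 + 34)) = -291 - 1/(1/31) = -291 - 1/1/31 = -291 - 1*31 = -291 - 31 = -322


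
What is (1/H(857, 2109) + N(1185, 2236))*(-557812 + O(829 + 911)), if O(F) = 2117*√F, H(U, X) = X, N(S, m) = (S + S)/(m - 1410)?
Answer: -37683637928/23541 + 10583213252*√435/871017 ≈ -1.3474e+6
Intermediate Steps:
N(S, m) = 2*S/(-1410 + m) (N(S, m) = (2*S)/(-1410 + m) = 2*S/(-1410 + m))
(1/H(857, 2109) + N(1185, 2236))*(-557812 + O(829 + 911)) = (1/2109 + 2*1185/(-1410 + 2236))*(-557812 + 2117*√(829 + 911)) = (1/2109 + 2*1185/826)*(-557812 + 2117*√1740) = (1/2109 + 2*1185*(1/826))*(-557812 + 2117*(2*√435)) = (1/2109 + 1185/413)*(-557812 + 4234*√435) = 2499578*(-557812 + 4234*√435)/871017 = -37683637928/23541 + 10583213252*√435/871017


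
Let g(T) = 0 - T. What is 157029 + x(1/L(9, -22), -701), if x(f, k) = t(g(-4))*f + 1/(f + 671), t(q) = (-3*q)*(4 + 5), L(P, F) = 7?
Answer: 5163548359/32886 ≈ 1.5701e+5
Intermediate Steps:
g(T) = -T
t(q) = -27*q (t(q) = -3*q*9 = -27*q)
x(f, k) = 1/(671 + f) - 108*f (x(f, k) = (-(-27)*(-4))*f + 1/(f + 671) = (-27*4)*f + 1/(671 + f) = -108*f + 1/(671 + f) = 1/(671 + f) - 108*f)
157029 + x(1/L(9, -22), -701) = 157029 + (1 - 72468/7 - 108*(1/7)**2)/(671 + 1/7) = 157029 + (1 - 72468*1/7 - 108*(1/7)**2)/(671 + 1/7) = 157029 + (1 - 72468/7 - 108*1/49)/(4698/7) = 157029 + 7*(1 - 72468/7 - 108/49)/4698 = 157029 + (7/4698)*(-507335/49) = 157029 - 507335/32886 = 5163548359/32886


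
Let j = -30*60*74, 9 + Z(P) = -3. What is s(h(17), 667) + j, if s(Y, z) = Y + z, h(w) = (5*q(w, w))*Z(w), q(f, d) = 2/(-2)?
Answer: -132473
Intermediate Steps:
Z(P) = -12 (Z(P) = -9 - 3 = -12)
q(f, d) = -1 (q(f, d) = 2*(-½) = -1)
h(w) = 60 (h(w) = (5*(-1))*(-12) = -5*(-12) = 60)
j = -133200 (j = -1800*74 = -133200)
s(h(17), 667) + j = (60 + 667) - 133200 = 727 - 133200 = -132473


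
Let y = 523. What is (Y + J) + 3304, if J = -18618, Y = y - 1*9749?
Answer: -24540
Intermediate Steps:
Y = -9226 (Y = 523 - 1*9749 = 523 - 9749 = -9226)
(Y + J) + 3304 = (-9226 - 18618) + 3304 = -27844 + 3304 = -24540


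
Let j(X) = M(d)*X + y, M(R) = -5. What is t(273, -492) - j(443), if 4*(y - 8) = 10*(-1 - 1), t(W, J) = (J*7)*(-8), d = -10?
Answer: 29764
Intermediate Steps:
t(W, J) = -56*J (t(W, J) = (7*J)*(-8) = -56*J)
y = 3 (y = 8 + (10*(-1 - 1))/4 = 8 + (10*(-2))/4 = 8 + (1/4)*(-20) = 8 - 5 = 3)
j(X) = 3 - 5*X (j(X) = -5*X + 3 = 3 - 5*X)
t(273, -492) - j(443) = -56*(-492) - (3 - 5*443) = 27552 - (3 - 2215) = 27552 - 1*(-2212) = 27552 + 2212 = 29764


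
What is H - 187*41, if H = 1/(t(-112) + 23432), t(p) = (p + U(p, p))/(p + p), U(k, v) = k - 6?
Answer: -20122033721/2624499 ≈ -7667.0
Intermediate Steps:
U(k, v) = -6 + k
t(p) = (-6 + 2*p)/(2*p) (t(p) = (p + (-6 + p))/(p + p) = (-6 + 2*p)/((2*p)) = (-6 + 2*p)*(1/(2*p)) = (-6 + 2*p)/(2*p))
H = 112/2624499 (H = 1/((-3 - 112)/(-112) + 23432) = 1/(-1/112*(-115) + 23432) = 1/(115/112 + 23432) = 1/(2624499/112) = 112/2624499 ≈ 4.2675e-5)
H - 187*41 = 112/2624499 - 187*41 = 112/2624499 - 1*7667 = 112/2624499 - 7667 = -20122033721/2624499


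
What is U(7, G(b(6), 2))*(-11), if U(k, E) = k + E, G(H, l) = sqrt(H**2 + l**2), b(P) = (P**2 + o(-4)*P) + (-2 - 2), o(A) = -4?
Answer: -77 - 22*sqrt(17) ≈ -167.71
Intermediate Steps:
b(P) = -4 + P**2 - 4*P (b(P) = (P**2 - 4*P) + (-2 - 2) = (P**2 - 4*P) - 4 = -4 + P**2 - 4*P)
U(k, E) = E + k
U(7, G(b(6), 2))*(-11) = (sqrt((-4 + 6**2 - 4*6)**2 + 2**2) + 7)*(-11) = (sqrt((-4 + 36 - 24)**2 + 4) + 7)*(-11) = (sqrt(8**2 + 4) + 7)*(-11) = (sqrt(64 + 4) + 7)*(-11) = (sqrt(68) + 7)*(-11) = (2*sqrt(17) + 7)*(-11) = (7 + 2*sqrt(17))*(-11) = -77 - 22*sqrt(17)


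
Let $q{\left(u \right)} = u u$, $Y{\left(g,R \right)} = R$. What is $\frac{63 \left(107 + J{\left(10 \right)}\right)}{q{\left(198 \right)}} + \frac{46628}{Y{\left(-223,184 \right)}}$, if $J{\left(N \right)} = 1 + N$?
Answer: $\frac{6351986}{25047} \approx 253.6$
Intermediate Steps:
$q{\left(u \right)} = u^{2}$
$\frac{63 \left(107 + J{\left(10 \right)}\right)}{q{\left(198 \right)}} + \frac{46628}{Y{\left(-223,184 \right)}} = \frac{63 \left(107 + \left(1 + 10\right)\right)}{198^{2}} + \frac{46628}{184} = \frac{63 \left(107 + 11\right)}{39204} + 46628 \cdot \frac{1}{184} = 63 \cdot 118 \cdot \frac{1}{39204} + \frac{11657}{46} = 7434 \cdot \frac{1}{39204} + \frac{11657}{46} = \frac{413}{2178} + \frac{11657}{46} = \frac{6351986}{25047}$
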